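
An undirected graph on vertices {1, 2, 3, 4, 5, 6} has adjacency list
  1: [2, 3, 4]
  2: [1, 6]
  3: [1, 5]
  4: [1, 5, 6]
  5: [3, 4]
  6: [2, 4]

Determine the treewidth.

2

A width-2 tree decomposition is:
Bags: B1 = {1, 3, 5}  B2 = {1, 4, 5}  B3 = {1, 2, 4}  B4 = {2, 4, 6}
Tree: B1–B2, B2–B3, B3–B4
The largest bag has 3 vertices, giving width 2; this decomposition certifies tw(G) ≤ 2. Since 3–5–4–1–3 is a cycle in G, G is not acyclic. Forests are exactly the graphs of treewidth ≤ 1, so tw(G) ≥ 2. Combining the bounds, tw(G) = 2.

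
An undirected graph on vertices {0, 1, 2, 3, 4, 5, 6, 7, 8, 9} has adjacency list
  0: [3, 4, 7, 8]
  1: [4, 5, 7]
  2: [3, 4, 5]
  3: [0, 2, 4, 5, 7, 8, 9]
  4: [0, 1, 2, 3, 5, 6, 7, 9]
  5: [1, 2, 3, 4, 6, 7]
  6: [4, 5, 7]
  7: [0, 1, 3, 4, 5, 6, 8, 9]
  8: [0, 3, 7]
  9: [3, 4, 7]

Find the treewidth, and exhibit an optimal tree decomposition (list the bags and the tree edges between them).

Every bag has size at most 4, so the width is 4 − 1 = 3 and tw(G) ≤ 3. Conversely, {0, 3, 7, 8} is a clique of size 4, and the vertices of any clique must share a bag in every tree decomposition; so some bag has ≥ 4 vertices and tw(G) ≥ 3. Combining the bounds, tw(G) = 3.

Treewidth 3.
One such decomposition:
Bags: B1 = {1, 4, 5, 7}  B2 = {3, 4, 5, 7}  B3 = {3, 4, 7, 9}  B4 = {0, 3, 4, 7}  B5 = {4, 5, 6, 7}  B6 = {0, 3, 7, 8}  B7 = {2, 3, 4, 5}
Tree: B1–B2, B2–B3, B2–B4, B2–B5, B4–B6, B2–B7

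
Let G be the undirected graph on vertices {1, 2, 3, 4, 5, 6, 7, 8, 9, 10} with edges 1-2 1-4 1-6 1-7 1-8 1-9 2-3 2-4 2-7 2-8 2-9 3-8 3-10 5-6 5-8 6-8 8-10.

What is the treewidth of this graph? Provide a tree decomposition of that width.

The largest bag has 3 vertices, giving width 2; this decomposition certifies tw(G) ≤ 2. On the other hand G contains the 3-clique {1, 2, 8}. A clique must lie in a single bag of any decomposition, so no decomposition can have width below 2. Hence tw(G) = 2 exactly.

Treewidth 2.
Bags: B1 = {1, 2, 7}  B2 = {1, 2, 8}  B3 = {1, 6, 8}  B4 = {2, 3, 8}  B5 = {5, 6, 8}  B6 = {1, 2, 9}  B7 = {1, 2, 4}  B8 = {3, 8, 10}
Tree: B1–B2, B2–B3, B2–B4, B3–B5, B2–B6, B2–B7, B4–B8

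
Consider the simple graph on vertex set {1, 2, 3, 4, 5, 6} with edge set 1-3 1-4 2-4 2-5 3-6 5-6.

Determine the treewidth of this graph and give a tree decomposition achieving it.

Treewidth 2.
One optimal decomposition is:
Bags: B1 = {2, 5, 6}  B2 = {2, 3, 6}  B3 = {1, 2, 3}  B4 = {1, 2, 4}
Tree: B1–B2, B2–B3, B3–B4

Each bag holds 3 vertices, so the decomposition has width 2, which upper-bounds the treewidth. The edges 2–5–6–3–1–4–2 form a cycle, so G is not a tree and its treewidth is at least 2. Therefore the treewidth is 2.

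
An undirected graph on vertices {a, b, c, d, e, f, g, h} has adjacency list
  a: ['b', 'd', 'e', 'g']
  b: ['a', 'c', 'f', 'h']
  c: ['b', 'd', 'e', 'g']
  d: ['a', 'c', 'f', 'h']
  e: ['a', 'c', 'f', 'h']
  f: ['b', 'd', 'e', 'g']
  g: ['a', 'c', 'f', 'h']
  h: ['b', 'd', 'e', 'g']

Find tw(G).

4

A width-4 tree decomposition is:
Bags: B1 = {a, b, d, e, g}  B2 = {b, d, e, f, g}  B3 = {b, c, d, e, g}  B4 = {b, d, e, g, h}
Tree: B1–B2, B2–B3, B3–B4
Every bag has size at most 5, so the width is 5 − 1 = 4 and tw(G) ≤ 4. For the lower bound: the 5 vertex sets {a,e}, {d,f}, {c,g}, {b}, {h} are disjoint, each induces a connected subgraph, and every pair is joined by at least one edge of G. Contracting each set to a single vertex therefore yields K_{5} as a minor, and since treewidth is minor-monotone, tw(G) ≥ tw(K_{5}) = 4. The upper and lower bounds meet at 4, so that is the treewidth.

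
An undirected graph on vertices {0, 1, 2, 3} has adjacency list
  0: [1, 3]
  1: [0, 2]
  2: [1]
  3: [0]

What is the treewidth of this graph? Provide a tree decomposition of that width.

Each bag holds 2 vertices, so the decomposition has width 1, which upper-bounds the treewidth. Any graph with an edge has treewidth ≥ 1, and G has the edge 3–0. Hence tw(G) = 1 exactly.

Treewidth 1.
Bags: B1 = {0, 3}  B2 = {0, 1}  B3 = {1, 2}
Tree: B1–B2, B2–B3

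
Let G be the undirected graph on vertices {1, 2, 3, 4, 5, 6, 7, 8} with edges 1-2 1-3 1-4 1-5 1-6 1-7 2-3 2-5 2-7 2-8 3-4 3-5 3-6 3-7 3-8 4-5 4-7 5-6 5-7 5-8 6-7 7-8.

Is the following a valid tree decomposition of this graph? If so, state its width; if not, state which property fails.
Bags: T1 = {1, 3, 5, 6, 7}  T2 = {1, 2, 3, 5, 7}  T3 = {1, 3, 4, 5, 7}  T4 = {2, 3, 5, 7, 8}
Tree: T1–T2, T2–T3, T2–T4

Checking the three conditions: (i) the bags cover all of {1, 2, 3, 4, 5, 6, 7, 8}; (ii) for each edge, some bag contains both endpoints; (iii) the bags containing any fixed vertex form a subtree. All hold, so the decomposition is valid with width 5 − 1 = 4.

Yes; width 4.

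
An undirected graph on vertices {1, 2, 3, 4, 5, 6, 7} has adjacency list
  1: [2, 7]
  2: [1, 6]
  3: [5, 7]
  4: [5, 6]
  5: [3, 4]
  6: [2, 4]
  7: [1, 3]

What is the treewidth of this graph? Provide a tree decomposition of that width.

The largest bag has 3 vertices, giving width 2; this decomposition certifies tw(G) ≤ 2. The edges 7–3–5–4–6–2–1–7 form a cycle, so G is not a tree and its treewidth is at least 2. Therefore the treewidth is 2.

Treewidth 2.
One optimal decomposition is:
Bags: B1 = {3, 5, 7}  B2 = {4, 5, 7}  B3 = {4, 6, 7}  B4 = {2, 6, 7}  B5 = {1, 2, 7}
Tree: B1–B2, B2–B3, B3–B4, B4–B5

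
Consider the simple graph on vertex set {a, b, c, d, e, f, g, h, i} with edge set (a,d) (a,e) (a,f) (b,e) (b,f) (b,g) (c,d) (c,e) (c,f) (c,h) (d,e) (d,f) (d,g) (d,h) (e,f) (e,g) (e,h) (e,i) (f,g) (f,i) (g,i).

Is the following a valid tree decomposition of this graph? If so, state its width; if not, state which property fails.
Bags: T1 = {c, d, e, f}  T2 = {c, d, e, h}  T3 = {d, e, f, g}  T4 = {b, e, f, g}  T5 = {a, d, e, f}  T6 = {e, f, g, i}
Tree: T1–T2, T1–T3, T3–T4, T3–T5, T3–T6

Yes; width 3.

Checking the three conditions: (i) the bags cover all of {a, b, c, d, e, f, g, h, i}; (ii) for each edge, some bag contains both endpoints; (iii) the bags containing any fixed vertex form a subtree. All hold, so the decomposition is valid with width 4 − 1 = 3.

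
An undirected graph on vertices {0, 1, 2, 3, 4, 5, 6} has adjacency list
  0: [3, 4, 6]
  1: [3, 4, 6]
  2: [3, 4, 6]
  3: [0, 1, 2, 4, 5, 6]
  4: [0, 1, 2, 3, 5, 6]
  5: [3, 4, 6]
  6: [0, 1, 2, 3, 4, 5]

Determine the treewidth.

A width-3 tree decomposition is:
Bags: B1 = {2, 3, 4, 6}  B2 = {1, 3, 4, 6}  B3 = {0, 3, 4, 6}  B4 = {3, 4, 5, 6}
Tree: B1–B2, B1–B3, B2–B4
The largest bag has 4 vertices, giving width 3; this decomposition certifies tw(G) ≤ 3. For the lower bound, the 4 vertices {0, 3, 4, 6} are pairwise adjacent, and any tree decomposition puts a clique entirely inside one bag — forcing width ≥ 3. Therefore the treewidth is 3.

3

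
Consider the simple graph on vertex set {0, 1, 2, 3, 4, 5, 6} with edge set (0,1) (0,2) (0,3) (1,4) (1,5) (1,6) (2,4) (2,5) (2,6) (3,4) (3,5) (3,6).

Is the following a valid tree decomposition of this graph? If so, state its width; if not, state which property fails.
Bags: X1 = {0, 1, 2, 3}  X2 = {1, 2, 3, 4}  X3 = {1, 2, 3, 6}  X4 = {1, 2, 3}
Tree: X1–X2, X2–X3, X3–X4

No — vertex 5 appears in no bag.

A tree decomposition must satisfy three properties: every vertex lies in some bag; for every edge, both endpoints lie together in some bag; and for every vertex, the bags containing it form a connected subtree. Here vertex 5 appears in no bag, so the decomposition is invalid.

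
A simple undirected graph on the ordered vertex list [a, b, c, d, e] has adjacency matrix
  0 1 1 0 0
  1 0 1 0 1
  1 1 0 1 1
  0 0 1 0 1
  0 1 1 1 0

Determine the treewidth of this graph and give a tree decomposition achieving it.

Every bag has size at most 3, so the width is 3 − 1 = 2 and tw(G) ≤ 2. On the other hand G contains the 3-clique {c, d, e}. A clique must lie in a single bag of any decomposition, so no decomposition can have width below 2. Therefore the treewidth is 2.

Treewidth 2.
One optimal decomposition is:
Bags: B1 = {c, d, e}  B2 = {b, c, e}  B3 = {a, b, c}
Tree: B1–B2, B2–B3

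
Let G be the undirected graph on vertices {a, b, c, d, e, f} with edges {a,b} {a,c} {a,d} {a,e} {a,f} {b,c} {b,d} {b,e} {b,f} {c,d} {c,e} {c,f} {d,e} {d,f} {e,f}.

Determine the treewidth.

A width-5 tree decomposition is:
Bags: B1 = {a, b, c, d, e, f}
Tree: (single bag)
With just one bag of size 6, the width is 6 − 1 = 5, so tw(G) ≤ 5. For the lower bound, the 6 vertices {a, b, c, d, e, f} are pairwise adjacent, and any tree decomposition puts a clique entirely inside one bag — forcing width ≥ 5. Hence tw(G) = 5 exactly.

5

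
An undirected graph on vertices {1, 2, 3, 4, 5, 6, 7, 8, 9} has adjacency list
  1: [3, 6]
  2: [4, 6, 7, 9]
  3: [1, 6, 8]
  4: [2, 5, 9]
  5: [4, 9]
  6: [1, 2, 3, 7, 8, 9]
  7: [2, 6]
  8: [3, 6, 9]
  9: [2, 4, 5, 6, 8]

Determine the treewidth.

A width-2 tree decomposition is:
Bags: B1 = {2, 4, 9}  B2 = {2, 6, 9}  B3 = {4, 5, 9}  B4 = {2, 6, 7}  B5 = {6, 8, 9}  B6 = {3, 6, 8}  B7 = {1, 3, 6}
Tree: B1–B2, B1–B3, B2–B4, B2–B5, B5–B6, B6–B7
Each bag holds 3 vertices, so the decomposition has width 2, which upper-bounds the treewidth. Conversely, {2, 4, 9} is a clique of size 3, and the vertices of any clique must share a bag in every tree decomposition; so some bag has ≥ 3 vertices and tw(G) ≥ 2. Therefore the treewidth is 2.

2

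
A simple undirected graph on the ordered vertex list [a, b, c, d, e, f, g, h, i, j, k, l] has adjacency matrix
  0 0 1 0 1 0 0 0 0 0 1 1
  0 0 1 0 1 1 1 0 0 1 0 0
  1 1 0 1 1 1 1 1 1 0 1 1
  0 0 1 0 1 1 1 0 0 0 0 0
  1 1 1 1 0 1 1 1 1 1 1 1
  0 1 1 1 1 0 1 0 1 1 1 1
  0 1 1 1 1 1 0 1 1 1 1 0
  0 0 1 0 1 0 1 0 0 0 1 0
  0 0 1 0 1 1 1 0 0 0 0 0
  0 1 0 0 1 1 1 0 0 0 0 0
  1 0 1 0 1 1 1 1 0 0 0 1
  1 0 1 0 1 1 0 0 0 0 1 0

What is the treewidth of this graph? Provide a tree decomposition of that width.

Treewidth 4.
One optimal decomposition is:
Bags: B1 = {c, e, f, g, k}  B2 = {c, d, e, f, g}  B3 = {c, e, f, k, l}  B4 = {a, c, e, k, l}  B5 = {b, c, e, f, g}  B6 = {c, e, f, g, i}  B7 = {c, e, g, h, k}  B8 = {b, e, f, g, j}
Tree: B1–B2, B1–B3, B3–B4, B1–B5, B1–B6, B1–B7, B5–B8

Each bag holds 5 vertices, so the decomposition has width 4, which upper-bounds the treewidth. Conversely, {b, e, f, g, j} is a clique of size 5, and the vertices of any clique must share a bag in every tree decomposition; so some bag has ≥ 5 vertices and tw(G) ≥ 4. Hence tw(G) = 4 exactly.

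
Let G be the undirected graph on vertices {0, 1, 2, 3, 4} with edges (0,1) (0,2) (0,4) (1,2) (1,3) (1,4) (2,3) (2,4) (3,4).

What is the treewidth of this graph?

A width-3 tree decomposition is:
Bags: B1 = {1, 2, 3, 4}  B2 = {0, 1, 2, 4}
Tree: B1–B2
The largest bag has 4 vertices, giving width 3; this decomposition certifies tw(G) ≤ 3. Conversely, {0, 1, 2, 4} is a clique of size 4, and the vertices of any clique must share a bag in every tree decomposition; so some bag has ≥ 4 vertices and tw(G) ≥ 3. Combining the bounds, tw(G) = 3.

3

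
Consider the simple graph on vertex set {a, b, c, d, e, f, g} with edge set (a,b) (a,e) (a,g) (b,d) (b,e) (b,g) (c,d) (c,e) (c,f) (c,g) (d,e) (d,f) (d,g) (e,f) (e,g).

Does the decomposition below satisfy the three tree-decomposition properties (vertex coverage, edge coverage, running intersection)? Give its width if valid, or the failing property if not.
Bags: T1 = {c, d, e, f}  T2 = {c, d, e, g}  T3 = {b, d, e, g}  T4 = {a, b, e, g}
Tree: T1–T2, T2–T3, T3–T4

Vertex coverage: the bags together contain {a, b, c, d, e, f, g}, the full vertex set. Edge coverage: each edge of G has both endpoints in at least one bag. Running intersection: for every vertex, the bags containing it form a connected subtree. All three properties hold, so this is a valid tree decomposition of width max|bag| − 1 = 3, and hence tw(G) ≤ 3.

Yes; width 3.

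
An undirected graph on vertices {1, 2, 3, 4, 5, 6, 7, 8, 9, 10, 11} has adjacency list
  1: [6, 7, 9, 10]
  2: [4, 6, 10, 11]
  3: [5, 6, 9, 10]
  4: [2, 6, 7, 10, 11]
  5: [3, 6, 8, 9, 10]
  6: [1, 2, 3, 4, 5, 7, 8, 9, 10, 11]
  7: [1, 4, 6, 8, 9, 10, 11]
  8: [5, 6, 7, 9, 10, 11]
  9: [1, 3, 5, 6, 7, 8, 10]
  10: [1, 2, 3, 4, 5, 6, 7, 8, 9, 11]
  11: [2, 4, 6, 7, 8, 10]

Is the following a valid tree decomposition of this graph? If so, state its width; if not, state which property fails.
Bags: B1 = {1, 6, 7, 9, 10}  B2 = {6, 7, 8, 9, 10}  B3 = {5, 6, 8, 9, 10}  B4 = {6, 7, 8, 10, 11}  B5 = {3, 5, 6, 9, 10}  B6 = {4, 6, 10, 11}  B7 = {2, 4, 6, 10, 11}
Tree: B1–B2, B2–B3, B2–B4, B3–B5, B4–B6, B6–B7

No — edge (7,4) lies in no bag.

A tree decomposition must satisfy three properties: every vertex lies in some bag; for every edge, both endpoints lie together in some bag; and for every vertex, the bags containing it form a connected subtree. Here edge (7,4) lies in no bag, so the decomposition is invalid.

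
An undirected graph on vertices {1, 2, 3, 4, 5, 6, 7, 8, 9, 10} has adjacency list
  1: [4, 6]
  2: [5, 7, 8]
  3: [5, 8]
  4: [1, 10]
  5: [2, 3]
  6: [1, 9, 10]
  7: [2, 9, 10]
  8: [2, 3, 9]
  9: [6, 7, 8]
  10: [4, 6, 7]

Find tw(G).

A width-2 tree decomposition is:
Bags: B1 = {1, 4, 10}  B2 = {1, 6, 10}  B3 = {6, 7, 10}  B4 = {6, 7, 9}  B5 = {2, 7, 9}  B6 = {2, 8, 9}  B7 = {2, 5, 8}  B8 = {3, 5, 8}
Tree: B1–B2, B2–B3, B3–B4, B4–B5, B5–B6, B6–B7, B7–B8
Every bag has size at most 3, so the width is 3 − 1 = 2 and tw(G) ≤ 2. The edges 4–1–6–10–4 form a cycle, so G is not a tree and its treewidth is at least 2. Therefore the treewidth is 2.

2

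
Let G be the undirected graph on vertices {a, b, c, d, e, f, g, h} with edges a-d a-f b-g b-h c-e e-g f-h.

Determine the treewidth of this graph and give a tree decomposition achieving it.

Treewidth 1.
One such decomposition:
Bags: B1 = {a, d}  B2 = {a, f}  B3 = {f, h}  B4 = {b, h}  B5 = {b, g}  B6 = {e, g}  B7 = {c, e}
Tree: B1–B2, B2–B3, B3–B4, B4–B5, B5–B6, B6–B7

Every bag has size at most 2, so the width is 2 − 1 = 1 and tw(G) ≤ 1. G has an edge, so its treewidth is at least 1. Hence tw(G) = 1 exactly.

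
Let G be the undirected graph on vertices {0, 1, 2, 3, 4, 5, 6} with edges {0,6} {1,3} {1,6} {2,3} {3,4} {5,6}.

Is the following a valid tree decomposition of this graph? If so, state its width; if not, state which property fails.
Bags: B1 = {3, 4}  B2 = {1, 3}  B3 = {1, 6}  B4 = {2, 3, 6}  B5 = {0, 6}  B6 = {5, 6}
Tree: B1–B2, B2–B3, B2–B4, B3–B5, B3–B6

A tree decomposition must satisfy three properties: every vertex lies in some bag; for every edge, both endpoints lie together in some bag; and for every vertex, the bags containing it form a connected subtree. Here bags containing vertex 6 are not connected in the tree, so the decomposition is invalid.

No — bags containing vertex 6 are not connected in the tree.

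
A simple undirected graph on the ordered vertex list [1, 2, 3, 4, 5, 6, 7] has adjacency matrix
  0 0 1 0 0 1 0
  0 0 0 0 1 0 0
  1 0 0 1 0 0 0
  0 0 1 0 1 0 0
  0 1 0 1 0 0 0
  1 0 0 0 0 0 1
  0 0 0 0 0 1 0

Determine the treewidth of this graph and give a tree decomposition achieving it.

Treewidth 1.
One optimal decomposition is:
Bags: B1 = {6, 7}  B2 = {1, 6}  B3 = {1, 3}  B4 = {3, 4}  B5 = {4, 5}  B6 = {2, 5}
Tree: B1–B2, B2–B3, B3–B4, B4–B5, B5–B6

The largest bag has 2 vertices, giving width 1; this decomposition certifies tw(G) ≤ 1. Any graph with an edge has treewidth ≥ 1, and G has the edge 7–6. The upper and lower bounds meet at 1, so that is the treewidth.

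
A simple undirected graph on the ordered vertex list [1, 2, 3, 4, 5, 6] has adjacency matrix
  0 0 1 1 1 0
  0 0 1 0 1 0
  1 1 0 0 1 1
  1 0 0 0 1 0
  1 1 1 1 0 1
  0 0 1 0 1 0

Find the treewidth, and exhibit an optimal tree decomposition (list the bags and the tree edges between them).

Every bag has size at most 3, so the width is 3 − 1 = 2 and tw(G) ≤ 2. For the lower bound, the 3 vertices {1, 3, 5} are pairwise adjacent, and any tree decomposition puts a clique entirely inside one bag — forcing width ≥ 2. Therefore the treewidth is 2.

Treewidth 2.
One such decomposition:
Bags: B1 = {3, 5, 6}  B2 = {2, 3, 5}  B3 = {1, 3, 5}  B4 = {1, 4, 5}
Tree: B1–B2, B1–B3, B3–B4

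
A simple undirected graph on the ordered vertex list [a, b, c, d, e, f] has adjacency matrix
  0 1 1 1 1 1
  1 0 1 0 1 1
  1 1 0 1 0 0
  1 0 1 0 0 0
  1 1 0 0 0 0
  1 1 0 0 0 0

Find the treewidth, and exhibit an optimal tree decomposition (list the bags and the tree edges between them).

Treewidth 2.
One such decomposition:
Bags: B1 = {a, b, f}  B2 = {a, b, c}  B3 = {a, b, e}  B4 = {a, c, d}
Tree: B1–B2, B2–B3, B2–B4

Each bag holds 3 vertices, so the decomposition has width 2, which upper-bounds the treewidth. On the other hand G contains the 3-clique {a, c, d}. A clique must lie in a single bag of any decomposition, so no decomposition can have width below 2. Hence tw(G) = 2 exactly.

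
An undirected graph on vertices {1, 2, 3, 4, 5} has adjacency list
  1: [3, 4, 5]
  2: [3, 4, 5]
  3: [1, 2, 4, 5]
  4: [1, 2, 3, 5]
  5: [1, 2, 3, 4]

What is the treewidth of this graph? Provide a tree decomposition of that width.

Each bag holds 4 vertices, so the decomposition has width 3, which upper-bounds the treewidth. On the other hand G contains the 4-clique {1, 3, 4, 5}. A clique must lie in a single bag of any decomposition, so no decomposition can have width below 3. Combining the bounds, tw(G) = 3.

Treewidth 3.
One optimal decomposition is:
Bags: B1 = {1, 3, 4, 5}  B2 = {2, 3, 4, 5}
Tree: B1–B2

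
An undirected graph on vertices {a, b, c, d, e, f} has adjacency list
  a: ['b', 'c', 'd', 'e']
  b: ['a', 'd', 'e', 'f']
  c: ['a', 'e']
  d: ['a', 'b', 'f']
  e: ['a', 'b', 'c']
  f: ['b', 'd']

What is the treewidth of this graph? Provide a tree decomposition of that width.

Treewidth 2.
One such decomposition:
Bags: B1 = {a, b, e}  B2 = {a, b, d}  B3 = {b, d, f}  B4 = {a, c, e}
Tree: B1–B2, B2–B3, B1–B4

Each bag holds 3 vertices, so the decomposition has width 2, which upper-bounds the treewidth. Conversely, {a, b, d} is a clique of size 3, and the vertices of any clique must share a bag in every tree decomposition; so some bag has ≥ 3 vertices and tw(G) ≥ 2. Therefore the treewidth is 2.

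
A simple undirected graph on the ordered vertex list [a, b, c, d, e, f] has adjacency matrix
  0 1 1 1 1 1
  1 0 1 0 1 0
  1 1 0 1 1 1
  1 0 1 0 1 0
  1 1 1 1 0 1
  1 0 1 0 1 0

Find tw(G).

3

A width-3 tree decomposition is:
Bags: B1 = {a, c, e, f}  B2 = {a, b, c, e}  B3 = {a, c, d, e}
Tree: B1–B2, B2–B3
Each bag holds 4 vertices, so the decomposition has width 3, which upper-bounds the treewidth. For the lower bound, the 4 vertices {a, c, d, e} are pairwise adjacent, and any tree decomposition puts a clique entirely inside one bag — forcing width ≥ 3. The upper and lower bounds meet at 3, so that is the treewidth.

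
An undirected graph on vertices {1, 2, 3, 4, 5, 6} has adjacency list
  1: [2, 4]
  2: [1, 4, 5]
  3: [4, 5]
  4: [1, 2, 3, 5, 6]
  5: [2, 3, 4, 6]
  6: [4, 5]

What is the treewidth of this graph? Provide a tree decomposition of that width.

Treewidth 2.
One optimal decomposition is:
Bags: B1 = {2, 4, 5}  B2 = {4, 5, 6}  B3 = {3, 4, 5}  B4 = {1, 2, 4}
Tree: B1–B2, B2–B3, B1–B4

Each bag holds 3 vertices, so the decomposition has width 2, which upper-bounds the treewidth. On the other hand G contains the 3-clique {1, 2, 4}. A clique must lie in a single bag of any decomposition, so no decomposition can have width below 2. The upper and lower bounds meet at 2, so that is the treewidth.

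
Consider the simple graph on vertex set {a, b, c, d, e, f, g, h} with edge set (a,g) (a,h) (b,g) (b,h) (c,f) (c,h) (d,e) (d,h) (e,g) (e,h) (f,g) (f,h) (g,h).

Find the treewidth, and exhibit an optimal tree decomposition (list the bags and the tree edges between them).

Every bag has size at most 3, so the width is 3 − 1 = 2 and tw(G) ≤ 2. For the lower bound, the 3 vertices {d, e, h} are pairwise adjacent, and any tree decomposition puts a clique entirely inside one bag — forcing width ≥ 2. Combining the bounds, tw(G) = 2.

Treewidth 2.
One optimal decomposition is:
Bags: B1 = {e, g, h}  B2 = {f, g, h}  B3 = {b, g, h}  B4 = {c, f, h}  B5 = {a, g, h}  B6 = {d, e, h}
Tree: B1–B2, B1–B3, B2–B4, B1–B5, B1–B6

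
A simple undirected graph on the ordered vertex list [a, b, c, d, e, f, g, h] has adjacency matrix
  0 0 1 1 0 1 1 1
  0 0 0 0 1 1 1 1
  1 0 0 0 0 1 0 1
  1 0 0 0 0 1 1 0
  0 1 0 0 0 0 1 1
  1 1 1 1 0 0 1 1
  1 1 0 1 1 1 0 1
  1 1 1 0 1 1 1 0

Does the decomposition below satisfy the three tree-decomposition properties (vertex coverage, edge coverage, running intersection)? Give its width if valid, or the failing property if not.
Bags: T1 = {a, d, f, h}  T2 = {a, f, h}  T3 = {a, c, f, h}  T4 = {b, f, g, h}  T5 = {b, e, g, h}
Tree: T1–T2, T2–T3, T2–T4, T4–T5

No — edge (g,d) lies in no bag.

A tree decomposition must satisfy three properties: every vertex lies in some bag; for every edge, both endpoints lie together in some bag; and for every vertex, the bags containing it form a connected subtree. Here edge (g,d) lies in no bag, so the decomposition is invalid.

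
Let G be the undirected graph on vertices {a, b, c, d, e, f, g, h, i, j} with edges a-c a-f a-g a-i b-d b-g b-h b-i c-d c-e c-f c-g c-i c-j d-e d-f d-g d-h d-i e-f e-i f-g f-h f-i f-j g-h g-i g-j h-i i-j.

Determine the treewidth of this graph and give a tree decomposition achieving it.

The largest bag has 5 vertices, giving width 4; this decomposition certifies tw(G) ≤ 4. Conversely, {d, f, g, h, i} is a clique of size 5, and the vertices of any clique must share a bag in every tree decomposition; so some bag has ≥ 5 vertices and tw(G) ≥ 4. The upper and lower bounds meet at 4, so that is the treewidth.

Treewidth 4.
One such decomposition:
Bags: B1 = {c, d, f, g, i}  B2 = {a, c, f, g, i}  B3 = {d, f, g, h, i}  B4 = {b, d, g, h, i}  B5 = {c, f, g, i, j}  B6 = {c, d, e, f, i}
Tree: B1–B2, B1–B3, B3–B4, B2–B5, B1–B6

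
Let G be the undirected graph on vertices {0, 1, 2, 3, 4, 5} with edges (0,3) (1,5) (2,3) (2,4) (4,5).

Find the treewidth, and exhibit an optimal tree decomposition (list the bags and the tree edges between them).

Every bag has size at most 2, so the width is 2 − 1 = 1 and tw(G) ≤ 1. Since G has at least one edge (e.g. 1–5), it is not an edgeless graph, so tw(G) ≥ 1. Combining the bounds, tw(G) = 1.

Treewidth 1.
One such decomposition:
Bags: B1 = {1, 5}  B2 = {4, 5}  B3 = {2, 4}  B4 = {2, 3}  B5 = {0, 3}
Tree: B1–B2, B2–B3, B3–B4, B4–B5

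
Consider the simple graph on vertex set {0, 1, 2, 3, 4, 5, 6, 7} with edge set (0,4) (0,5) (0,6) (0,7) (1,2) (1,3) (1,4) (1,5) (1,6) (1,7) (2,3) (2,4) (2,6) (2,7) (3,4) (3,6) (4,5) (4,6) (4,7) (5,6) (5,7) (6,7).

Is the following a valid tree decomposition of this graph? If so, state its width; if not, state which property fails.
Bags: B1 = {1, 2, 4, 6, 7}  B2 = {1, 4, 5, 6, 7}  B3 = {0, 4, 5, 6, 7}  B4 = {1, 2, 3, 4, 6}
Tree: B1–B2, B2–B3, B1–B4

Every vertex of G appears in some bag (union = {0, 1, 2, 3, 4, 5, 6, 7}); every edge is covered by a bag; and for each vertex v the set of bags containing v is connected in the bag tree. The decomposition is therefore valid. The largest bag has 5 vertices, so the width is 4.

Yes; width 4.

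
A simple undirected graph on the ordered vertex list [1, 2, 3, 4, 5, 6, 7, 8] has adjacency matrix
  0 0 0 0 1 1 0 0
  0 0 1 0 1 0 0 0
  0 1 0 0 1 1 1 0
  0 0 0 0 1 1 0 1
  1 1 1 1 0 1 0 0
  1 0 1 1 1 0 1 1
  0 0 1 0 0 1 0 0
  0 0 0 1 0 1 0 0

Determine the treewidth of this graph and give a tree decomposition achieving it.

The largest bag has 3 vertices, giving width 2; this decomposition certifies tw(G) ≤ 2. Conversely, {2, 3, 5} is a clique of size 3, and the vertices of any clique must share a bag in every tree decomposition; so some bag has ≥ 3 vertices and tw(G) ≥ 2. Hence tw(G) = 2 exactly.

Treewidth 2.
One optimal decomposition is:
Bags: B1 = {4, 5, 6}  B2 = {1, 5, 6}  B3 = {3, 5, 6}  B4 = {3, 6, 7}  B5 = {2, 3, 5}  B6 = {4, 6, 8}
Tree: B1–B2, B1–B3, B3–B4, B3–B5, B1–B6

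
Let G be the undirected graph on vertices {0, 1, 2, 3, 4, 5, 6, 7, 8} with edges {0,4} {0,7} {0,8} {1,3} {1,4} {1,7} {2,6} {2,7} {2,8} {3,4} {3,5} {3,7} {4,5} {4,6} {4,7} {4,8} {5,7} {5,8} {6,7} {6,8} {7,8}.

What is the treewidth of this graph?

3

A width-3 tree decomposition is:
Bags: B1 = {4, 5, 7, 8}  B2 = {4, 6, 7, 8}  B3 = {3, 4, 5, 7}  B4 = {0, 4, 7, 8}  B5 = {1, 3, 4, 7}  B6 = {2, 6, 7, 8}
Tree: B1–B2, B1–B3, B2–B4, B3–B5, B2–B6
The largest bag has 4 vertices, giving width 3; this decomposition certifies tw(G) ≤ 3. Conversely, {2, 6, 7, 8} is a clique of size 4, and the vertices of any clique must share a bag in every tree decomposition; so some bag has ≥ 4 vertices and tw(G) ≥ 3. Hence tw(G) = 3 exactly.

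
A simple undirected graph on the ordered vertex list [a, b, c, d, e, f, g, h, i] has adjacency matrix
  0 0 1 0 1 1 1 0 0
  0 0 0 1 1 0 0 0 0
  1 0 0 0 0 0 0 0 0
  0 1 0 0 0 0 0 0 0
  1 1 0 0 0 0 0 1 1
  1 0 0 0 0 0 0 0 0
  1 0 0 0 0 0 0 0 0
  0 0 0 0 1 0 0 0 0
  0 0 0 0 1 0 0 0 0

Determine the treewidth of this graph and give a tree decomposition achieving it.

Treewidth 1.
One optimal decomposition is:
Bags: B1 = {a, e}  B2 = {e, h}  B3 = {a, f}  B4 = {a, c}  B5 = {b, e}  B6 = {a, g}  B7 = {b, d}  B8 = {e, i}
Tree: B1–B2, B1–B3, B1–B4, B2–B5, B4–B6, B5–B7, B2–B8

Each bag holds 2 vertices, so the decomposition has width 1, which upper-bounds the treewidth. Since G has at least one edge (e.g. e–a), it is not an edgeless graph, so tw(G) ≥ 1. Hence tw(G) = 1 exactly.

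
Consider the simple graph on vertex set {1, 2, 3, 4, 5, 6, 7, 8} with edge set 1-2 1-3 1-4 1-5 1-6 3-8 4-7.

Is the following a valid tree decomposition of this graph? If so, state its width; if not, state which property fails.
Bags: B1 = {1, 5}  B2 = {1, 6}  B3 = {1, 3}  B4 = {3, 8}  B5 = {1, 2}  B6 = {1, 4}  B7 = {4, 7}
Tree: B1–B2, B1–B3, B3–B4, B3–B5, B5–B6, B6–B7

Every vertex of G appears in some bag (union = {1, 2, 3, 4, 5, 6, 7, 8}); every edge is covered by a bag; and for each vertex v the set of bags containing v is connected in the bag tree. The decomposition is therefore valid. The largest bag has 2 vertices, so the width is 1.

Yes; width 1.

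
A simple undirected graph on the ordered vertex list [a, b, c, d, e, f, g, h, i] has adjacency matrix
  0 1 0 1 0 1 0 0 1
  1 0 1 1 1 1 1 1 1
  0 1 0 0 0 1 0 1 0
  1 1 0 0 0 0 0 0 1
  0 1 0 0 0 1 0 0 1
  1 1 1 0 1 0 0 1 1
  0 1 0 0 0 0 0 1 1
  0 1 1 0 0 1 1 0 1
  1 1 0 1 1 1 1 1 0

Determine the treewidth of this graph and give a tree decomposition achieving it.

Each bag holds 4 vertices, so the decomposition has width 3, which upper-bounds the treewidth. For the lower bound, the 4 vertices {b, c, f, h} are pairwise adjacent, and any tree decomposition puts a clique entirely inside one bag — forcing width ≥ 3. Combining the bounds, tw(G) = 3.

Treewidth 3.
One such decomposition:
Bags: B1 = {b, g, h, i}  B2 = {b, f, h, i}  B3 = {a, b, f, i}  B4 = {b, e, f, i}  B5 = {a, b, d, i}  B6 = {b, c, f, h}
Tree: B1–B2, B2–B3, B2–B4, B3–B5, B2–B6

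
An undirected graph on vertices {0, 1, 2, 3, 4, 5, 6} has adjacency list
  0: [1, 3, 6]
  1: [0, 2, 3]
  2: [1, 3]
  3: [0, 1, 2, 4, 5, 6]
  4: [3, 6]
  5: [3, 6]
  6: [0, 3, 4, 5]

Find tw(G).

A width-2 tree decomposition is:
Bags: B1 = {3, 4, 6}  B2 = {0, 3, 6}  B3 = {0, 1, 3}  B4 = {3, 5, 6}  B5 = {1, 2, 3}
Tree: B1–B2, B2–B3, B1–B4, B3–B5
Each bag holds 3 vertices, so the decomposition has width 2, which upper-bounds the treewidth. On the other hand G contains the 3-clique {0, 1, 3}. A clique must lie in a single bag of any decomposition, so no decomposition can have width below 2. Hence tw(G) = 2 exactly.

2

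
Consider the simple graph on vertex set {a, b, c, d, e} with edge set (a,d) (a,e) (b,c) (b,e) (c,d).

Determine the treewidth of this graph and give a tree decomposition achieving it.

Every bag has size at most 3, so the width is 3 − 1 = 2 and tw(G) ≤ 2. The edges c–b–e–a–d–c form a cycle, so G is not a tree and its treewidth is at least 2. The upper and lower bounds meet at 2, so that is the treewidth.

Treewidth 2.
One optimal decomposition is:
Bags: B1 = {b, c, e}  B2 = {a, c, e}  B3 = {a, c, d}
Tree: B1–B2, B2–B3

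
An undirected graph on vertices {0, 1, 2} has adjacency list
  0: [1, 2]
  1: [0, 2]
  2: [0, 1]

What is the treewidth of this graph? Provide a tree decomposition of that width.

Treewidth 2.
One optimal decomposition is:
Bags: B1 = {0, 1, 2}
Tree: (single bag)

A single bag containing all 3 vertices is trivially a valid decomposition of width 2. For the lower bound, the 3 vertices {0, 1, 2} are pairwise adjacent, and any tree decomposition puts a clique entirely inside one bag — forcing width ≥ 2. Combining the bounds, tw(G) = 2.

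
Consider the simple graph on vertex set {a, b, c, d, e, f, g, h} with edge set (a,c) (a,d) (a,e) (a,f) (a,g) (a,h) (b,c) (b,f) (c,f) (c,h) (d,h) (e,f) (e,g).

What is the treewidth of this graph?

A width-2 tree decomposition is:
Bags: B1 = {a, e, f}  B2 = {a, c, f}  B3 = {b, c, f}  B4 = {a, c, h}  B5 = {a, d, h}  B6 = {a, e, g}
Tree: B1–B2, B2–B3, B2–B4, B4–B5, B1–B6
Every bag has size at most 3, so the width is 3 − 1 = 2 and tw(G) ≤ 2. For the lower bound, the 3 vertices {a, d, h} are pairwise adjacent, and any tree decomposition puts a clique entirely inside one bag — forcing width ≥ 2. Combining the bounds, tw(G) = 2.

2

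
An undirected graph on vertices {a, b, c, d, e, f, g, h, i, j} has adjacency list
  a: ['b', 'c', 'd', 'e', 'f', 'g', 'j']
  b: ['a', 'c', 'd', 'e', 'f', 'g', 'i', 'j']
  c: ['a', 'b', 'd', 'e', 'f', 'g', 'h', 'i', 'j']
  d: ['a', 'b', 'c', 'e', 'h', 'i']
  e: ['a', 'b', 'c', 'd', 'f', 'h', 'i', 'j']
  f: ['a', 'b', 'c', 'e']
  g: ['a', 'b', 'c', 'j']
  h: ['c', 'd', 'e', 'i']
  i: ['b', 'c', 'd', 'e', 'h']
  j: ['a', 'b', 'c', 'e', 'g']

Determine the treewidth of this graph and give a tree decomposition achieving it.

Treewidth 4.
One optimal decomposition is:
Bags: B1 = {b, c, d, e, i}  B2 = {a, b, c, d, e}  B3 = {c, d, e, h, i}  B4 = {a, b, c, e, f}  B5 = {a, b, c, e, j}  B6 = {a, b, c, g, j}
Tree: B1–B2, B1–B3, B2–B4, B2–B5, B5–B6

Each bag holds 5 vertices, so the decomposition has width 4, which upper-bounds the treewidth. Conversely, {c, d, e, h, i} is a clique of size 5, and the vertices of any clique must share a bag in every tree decomposition; so some bag has ≥ 5 vertices and tw(G) ≥ 4. Hence tw(G) = 4 exactly.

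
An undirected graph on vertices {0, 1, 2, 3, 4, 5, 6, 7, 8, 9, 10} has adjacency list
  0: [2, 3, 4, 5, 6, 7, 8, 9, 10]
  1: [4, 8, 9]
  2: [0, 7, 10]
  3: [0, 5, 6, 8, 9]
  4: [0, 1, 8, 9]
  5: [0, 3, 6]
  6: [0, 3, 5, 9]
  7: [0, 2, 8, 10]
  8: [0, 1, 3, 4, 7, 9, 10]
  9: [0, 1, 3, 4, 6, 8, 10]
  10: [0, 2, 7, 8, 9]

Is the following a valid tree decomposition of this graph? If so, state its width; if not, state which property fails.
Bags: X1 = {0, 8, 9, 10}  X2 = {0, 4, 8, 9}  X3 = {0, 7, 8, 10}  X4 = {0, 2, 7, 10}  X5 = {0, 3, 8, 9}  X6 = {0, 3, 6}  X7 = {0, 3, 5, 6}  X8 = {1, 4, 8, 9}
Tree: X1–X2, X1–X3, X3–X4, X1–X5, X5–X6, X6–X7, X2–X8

No — edge (9,6) lies in no bag.

A tree decomposition must satisfy three properties: every vertex lies in some bag; for every edge, both endpoints lie together in some bag; and for every vertex, the bags containing it form a connected subtree. Here edge (9,6) lies in no bag, so the decomposition is invalid.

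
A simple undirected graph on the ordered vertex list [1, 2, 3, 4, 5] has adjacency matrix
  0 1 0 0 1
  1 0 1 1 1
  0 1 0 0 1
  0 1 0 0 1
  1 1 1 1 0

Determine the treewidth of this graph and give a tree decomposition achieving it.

Treewidth 2.
One such decomposition:
Bags: B1 = {2, 4, 5}  B2 = {1, 2, 5}  B3 = {2, 3, 5}
Tree: B1–B2, B2–B3

Each bag holds 3 vertices, so the decomposition has width 2, which upper-bounds the treewidth. For the lower bound, the 3 vertices {1, 2, 5} are pairwise adjacent, and any tree decomposition puts a clique entirely inside one bag — forcing width ≥ 2. Hence tw(G) = 2 exactly.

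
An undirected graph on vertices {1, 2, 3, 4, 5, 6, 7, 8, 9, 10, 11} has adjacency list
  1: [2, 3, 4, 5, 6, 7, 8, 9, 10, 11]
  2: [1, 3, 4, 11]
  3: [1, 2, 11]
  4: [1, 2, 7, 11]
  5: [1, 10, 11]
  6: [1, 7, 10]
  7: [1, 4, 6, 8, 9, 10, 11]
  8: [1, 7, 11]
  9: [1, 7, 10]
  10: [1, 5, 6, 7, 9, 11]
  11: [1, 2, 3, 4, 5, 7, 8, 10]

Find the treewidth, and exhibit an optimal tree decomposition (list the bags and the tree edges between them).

Each bag holds 4 vertices, so the decomposition has width 3, which upper-bounds the treewidth. On the other hand G contains the 4-clique {1, 7, 9, 10}. A clique must lie in a single bag of any decomposition, so no decomposition can have width below 3. Therefore the treewidth is 3.

Treewidth 3.
One optimal decomposition is:
Bags: B1 = {1, 4, 7, 11}  B2 = {1, 2, 4, 11}  B3 = {1, 2, 3, 11}  B4 = {1, 7, 10, 11}  B5 = {1, 7, 8, 11}  B6 = {1, 7, 9, 10}  B7 = {1, 5, 10, 11}  B8 = {1, 6, 7, 10}
Tree: B1–B2, B2–B3, B1–B4, B4–B5, B4–B6, B4–B7, B4–B8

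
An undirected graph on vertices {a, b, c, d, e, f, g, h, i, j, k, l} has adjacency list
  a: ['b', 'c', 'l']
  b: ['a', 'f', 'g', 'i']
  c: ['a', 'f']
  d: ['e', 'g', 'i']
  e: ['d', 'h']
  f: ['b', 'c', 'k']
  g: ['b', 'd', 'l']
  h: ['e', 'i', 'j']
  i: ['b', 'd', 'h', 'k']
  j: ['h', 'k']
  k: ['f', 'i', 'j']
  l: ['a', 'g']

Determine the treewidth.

3

A width-3 tree decomposition is:
Bags: B1 = {e, h, j, k}  B2 = {e, h, i, k}  B3 = {d, e, i, k}  B4 = {d, f, i, k}  B5 = {b, d, f, i}  B6 = {b, d, f, g}  B7 = {b, c, f, g}  B8 = {a, b, c, g}  B9 = {a, c, g, l}
Tree: B1–B2, B2–B3, B3–B4, B4–B5, B5–B6, B6–B7, B7–B8, B8–B9
Every bag has size at most 4, so the width is 4 − 1 = 3 and tw(G) ≤ 3. For the lower bound: the 4 vertex sets {e,h,j}, {k}, {i}, {b,d,f,g} are disjoint, each induces a connected subgraph, and every pair is joined by at least one edge of G. Contracting each set to a single vertex therefore yields K_{4} as a minor, and since treewidth is minor-monotone, tw(G) ≥ tw(K_{4}) = 3. Combining the bounds, tw(G) = 3.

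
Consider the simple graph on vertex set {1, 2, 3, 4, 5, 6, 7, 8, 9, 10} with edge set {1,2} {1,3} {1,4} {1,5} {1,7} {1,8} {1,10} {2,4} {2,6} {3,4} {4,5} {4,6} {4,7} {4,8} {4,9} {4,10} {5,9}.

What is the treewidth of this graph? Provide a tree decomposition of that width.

The largest bag has 3 vertices, giving width 2; this decomposition certifies tw(G) ≤ 2. For the lower bound, the 3 vertices {1, 2, 4} are pairwise adjacent, and any tree decomposition puts a clique entirely inside one bag — forcing width ≥ 2. Combining the bounds, tw(G) = 2.

Treewidth 2.
One optimal decomposition is:
Bags: B1 = {1, 4, 10}  B2 = {1, 4, 7}  B3 = {1, 2, 4}  B4 = {1, 4, 8}  B5 = {1, 4, 5}  B6 = {2, 4, 6}  B7 = {4, 5, 9}  B8 = {1, 3, 4}
Tree: B1–B2, B2–B3, B1–B4, B2–B5, B3–B6, B5–B7, B5–B8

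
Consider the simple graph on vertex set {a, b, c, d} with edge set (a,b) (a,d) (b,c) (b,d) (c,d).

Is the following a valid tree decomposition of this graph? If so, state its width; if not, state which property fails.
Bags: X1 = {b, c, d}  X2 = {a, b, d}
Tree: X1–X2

Vertex coverage: the bags together contain {a, b, c, d}, the full vertex set. Edge coverage: each edge of G has both endpoints in at least one bag. Running intersection: for every vertex, the bags containing it form a connected subtree. All three properties hold, so this is a valid tree decomposition of width max|bag| − 1 = 2, and hence tw(G) ≤ 2.

Yes; width 2.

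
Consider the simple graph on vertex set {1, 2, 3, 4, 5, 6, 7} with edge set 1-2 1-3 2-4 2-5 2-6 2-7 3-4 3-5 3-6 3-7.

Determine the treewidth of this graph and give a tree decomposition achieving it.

Treewidth 2.
Bags: B1 = {2, 3, 7}  B2 = {2, 3, 6}  B3 = {2, 3, 4}  B4 = {1, 2, 3}  B5 = {2, 3, 5}
Tree: B1–B2, B2–B3, B3–B4, B4–B5

The largest bag has 3 vertices, giving width 2; this decomposition certifies tw(G) ≤ 2. Since 3–7–2–6–3 is a cycle in G, G is not acyclic. Forests are exactly the graphs of treewidth ≤ 1, so tw(G) ≥ 2. Combining the bounds, tw(G) = 2.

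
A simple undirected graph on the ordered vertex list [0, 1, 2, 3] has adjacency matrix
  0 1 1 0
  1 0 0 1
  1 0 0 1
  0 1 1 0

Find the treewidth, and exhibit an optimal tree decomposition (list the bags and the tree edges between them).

Each bag holds 3 vertices, so the decomposition has width 2, which upper-bounds the treewidth. For the lower bound, G contains the cycle 1–3–2–0–1, so G is not a forest; only forests have treewidth ≤ 1, hence tw(G) ≥ 2. Hence tw(G) = 2 exactly.

Treewidth 2.
Bags: B1 = {1, 2, 3}  B2 = {0, 1, 2}
Tree: B1–B2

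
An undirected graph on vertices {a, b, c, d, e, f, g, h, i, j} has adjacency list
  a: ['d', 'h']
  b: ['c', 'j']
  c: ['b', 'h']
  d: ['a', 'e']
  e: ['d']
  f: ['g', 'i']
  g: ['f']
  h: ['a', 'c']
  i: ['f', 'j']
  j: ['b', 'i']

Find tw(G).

A width-1 tree decomposition is:
Bags: B1 = {f, g}  B2 = {f, i}  B3 = {i, j}  B4 = {b, j}  B5 = {b, c}  B6 = {c, h}  B7 = {a, h}  B8 = {a, d}  B9 = {d, e}
Tree: B1–B2, B2–B3, B3–B4, B4–B5, B5–B6, B6–B7, B7–B8, B8–B9
Each bag holds 2 vertices, so the decomposition has width 1, which upper-bounds the treewidth. Any graph with an edge has treewidth ≥ 1, and G has the edge g–f. Combining the bounds, tw(G) = 1.

1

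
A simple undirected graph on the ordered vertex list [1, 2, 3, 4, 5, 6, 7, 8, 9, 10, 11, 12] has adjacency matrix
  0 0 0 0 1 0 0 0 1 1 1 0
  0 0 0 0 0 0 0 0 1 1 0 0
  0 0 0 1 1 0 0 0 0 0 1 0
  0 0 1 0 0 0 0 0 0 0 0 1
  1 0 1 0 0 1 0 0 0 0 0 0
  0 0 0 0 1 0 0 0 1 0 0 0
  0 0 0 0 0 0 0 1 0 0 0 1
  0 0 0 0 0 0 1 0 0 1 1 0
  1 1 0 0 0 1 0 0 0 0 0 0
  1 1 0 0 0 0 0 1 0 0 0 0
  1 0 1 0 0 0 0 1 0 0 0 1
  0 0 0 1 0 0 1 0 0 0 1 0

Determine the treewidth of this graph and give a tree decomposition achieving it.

Every bag has size at most 4, so the width is 4 − 1 = 3 and tw(G) ≤ 3. For the lower bound: the 4 vertex sets {4,7,12}, {3}, {11}, {1,5,8,10} are disjoint, each induces a connected subgraph, and every pair is joined by at least one edge of G. Contracting each set to a single vertex therefore yields K_{4} as a minor, and since treewidth is minor-monotone, tw(G) ≥ tw(K_{4}) = 3. Hence tw(G) = 3 exactly.

Treewidth 3.
One such decomposition:
Bags: B1 = {3, 4, 7, 12}  B2 = {3, 7, 11, 12}  B3 = {3, 7, 8, 11}  B4 = {3, 5, 8, 11}  B5 = {1, 5, 8, 11}  B6 = {1, 5, 8, 10}  B7 = {1, 5, 6, 10}  B8 = {1, 6, 9, 10}  B9 = {2, 6, 9, 10}
Tree: B1–B2, B2–B3, B3–B4, B4–B5, B5–B6, B6–B7, B7–B8, B8–B9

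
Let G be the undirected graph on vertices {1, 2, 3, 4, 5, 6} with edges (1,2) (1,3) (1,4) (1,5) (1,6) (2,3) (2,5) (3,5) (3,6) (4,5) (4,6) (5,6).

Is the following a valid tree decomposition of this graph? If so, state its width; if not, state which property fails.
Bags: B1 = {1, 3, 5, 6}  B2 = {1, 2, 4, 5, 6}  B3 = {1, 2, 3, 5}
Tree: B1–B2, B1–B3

A tree decomposition must satisfy three properties: every vertex lies in some bag; for every edge, both endpoints lie together in some bag; and for every vertex, the bags containing it form a connected subtree. Here bags containing vertex 2 are not connected in the tree, so the decomposition is invalid.

No — bags containing vertex 2 are not connected in the tree.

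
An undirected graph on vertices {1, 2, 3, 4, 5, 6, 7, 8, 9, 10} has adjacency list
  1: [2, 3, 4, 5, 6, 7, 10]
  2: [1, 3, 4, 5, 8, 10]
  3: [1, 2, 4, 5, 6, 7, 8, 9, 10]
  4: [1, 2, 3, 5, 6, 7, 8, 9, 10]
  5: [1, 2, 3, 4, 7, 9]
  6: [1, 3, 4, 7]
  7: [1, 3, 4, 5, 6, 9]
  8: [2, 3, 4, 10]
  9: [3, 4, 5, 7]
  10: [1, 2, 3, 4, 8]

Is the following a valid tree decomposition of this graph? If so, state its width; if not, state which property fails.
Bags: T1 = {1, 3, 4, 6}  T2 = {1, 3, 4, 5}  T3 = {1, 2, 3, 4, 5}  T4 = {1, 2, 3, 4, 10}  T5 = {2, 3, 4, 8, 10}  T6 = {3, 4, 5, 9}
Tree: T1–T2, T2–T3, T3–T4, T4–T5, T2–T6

No — vertex 7 appears in no bag.

A tree decomposition must satisfy three properties: every vertex lies in some bag; for every edge, both endpoints lie together in some bag; and for every vertex, the bags containing it form a connected subtree. Here vertex 7 appears in no bag, so the decomposition is invalid.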